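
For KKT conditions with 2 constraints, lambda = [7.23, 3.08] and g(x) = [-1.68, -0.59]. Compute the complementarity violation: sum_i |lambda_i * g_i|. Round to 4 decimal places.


KKT complementary slackness check:
lambda_1 * g_1 = 7.23 * -1.68 = -12.1464
lambda_2 * g_2 = 3.08 * -0.59 = -1.8172
Total violation = 12.1464 + 1.8172 = 13.9636


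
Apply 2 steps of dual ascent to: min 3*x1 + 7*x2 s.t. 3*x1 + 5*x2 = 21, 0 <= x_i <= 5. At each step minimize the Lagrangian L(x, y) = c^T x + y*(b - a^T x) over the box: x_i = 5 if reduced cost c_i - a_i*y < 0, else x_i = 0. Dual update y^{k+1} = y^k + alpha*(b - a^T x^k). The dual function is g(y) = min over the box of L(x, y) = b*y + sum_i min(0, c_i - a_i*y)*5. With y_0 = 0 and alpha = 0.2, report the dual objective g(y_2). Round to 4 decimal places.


Dual ascent for LP: min 3*x1 + 7*x2, 3*x1 + 5*x2 = 21, 0 <= x_i <= 5
Step 1: y^k = 0.0, reduced costs: (3.0, 7.0)
  x^k = (0.0, 0.0), subgradient = b - a^T x = 21.0
  y^{k+1} = 0.0 + 0.2*21.0 = 4.2
Step 2: y^k = 4.2, reduced costs: (-9.6, -14.0)
  x^k = (5.0, 5.0), subgradient = b - a^T x = -19.0
  y^{k+1} = 4.2 + 0.2*-19.0 = 0.4
Dual objective at y_2 = 0.4: reduced costs (1.8, 5.0), box minimizer x = (0.0, 0.0)
g(y_2) = b*y + (c1 - a1*y)*x1 + (c2 - a2*y)*x2 = 21*0.4 + 1.8*0.0 + 5.0*0.0 = 8.4 + 0.0 + 0.0 = 8.4


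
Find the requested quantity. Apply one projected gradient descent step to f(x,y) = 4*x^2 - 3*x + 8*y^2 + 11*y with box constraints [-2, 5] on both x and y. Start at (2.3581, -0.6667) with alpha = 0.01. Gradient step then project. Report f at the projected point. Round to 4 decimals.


Step 1: Compute gradient at (2.3581, -0.6667).
grad_x = 2*4*2.3581 - 3 = 15.8648
grad_y = 2*8*-0.6667 + 11 = 0.3328
Step 2: Gradient step.
x_raw = 2.3581 - 0.01*15.8648 = 2.1995
y_raw = -0.6667 - 0.01*0.3328 = -0.67
Step 3: Project onto [-2, 5].
x_proj = clip(2.1995) = 2.1995
y_proj = clip(-0.67) = -0.67
Step 4: Evaluate f.
f(2.1995, -0.67) = 8.9732


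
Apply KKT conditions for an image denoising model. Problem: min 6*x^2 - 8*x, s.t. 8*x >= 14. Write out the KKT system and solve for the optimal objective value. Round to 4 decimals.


Step 1: Try lambda = 0 (constraint inactive).
x_unc = 8/(2*6) = 0.6667
Check: 8*0.6667 = 5.3336 < 14 -- violated!
Step 2: Constraint must be active: 8*x = 14
x* = 14/8 = 1.75
lambda = (2*6*1.75 - 8)/8 = 1.625
Step 3: Compute optimal value.
f(x*) = 6*1.75^2 - 8*1.75 = 4.375


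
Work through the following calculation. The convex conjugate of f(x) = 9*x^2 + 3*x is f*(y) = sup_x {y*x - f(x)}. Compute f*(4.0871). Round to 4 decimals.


f*(y) = sup_x {y*x - a*x^2 - b*x} = sup_x {(y-b)*x - a*x^2}
FOC: (y - b) - 2a*x = 0 => x* = (y - b)/(2a)
x* = (4.0871 - 3)/(2*9) = 0.0604
f*(4.0871) = (y-b)^2/(4a) = (4.0871 - 3)^2/(4*9)
= 1.1818/36 = 0.0328


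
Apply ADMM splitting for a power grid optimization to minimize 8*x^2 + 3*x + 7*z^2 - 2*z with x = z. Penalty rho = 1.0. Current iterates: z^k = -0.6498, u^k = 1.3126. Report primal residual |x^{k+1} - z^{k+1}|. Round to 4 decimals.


ADMM iteration with rho = 1.0, z^k = -0.6498, u^k = 1.3126
Step 1: x-update.
Minimize 8*x^2 + 3*x + (1.0/2)*(x + 0.6498 + 1.3126)^2
FOC: (2*8 + 1.0)*x = -3 + 1.0*(-0.6498 - 1.3126)
x^{k+1} = -0.2919
Step 2: z-update.
Minimize 7*z^2 - 2*z + (1.0/2)*(-0.2919 - z + 1.3126)^2
FOC: (2*7 + 1.0)*z = 2 + 1.0*(-0.2919 + 1.3126)
z^{k+1} = 0.2014
Step 3: u-update.
u^{k+1} = 1.3126 - 0.2919 - 0.2014 = 0.8193
Step 4: Primal residual = |-0.2919 - 0.2014| = 0.4933


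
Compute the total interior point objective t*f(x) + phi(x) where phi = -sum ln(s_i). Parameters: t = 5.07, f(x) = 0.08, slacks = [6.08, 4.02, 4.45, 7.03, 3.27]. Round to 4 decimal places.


Step 1: Compute log-barrier.
ln values: [1.805, 1.3913, 1.4929, 1.9502, 1.1848]
phi = -(1.805 + 1.3913 + 1.4929 + 1.9502 + 1.1848) = -7.8242
Step 2: Compute augmented objective.
t*f(x) = 5.07*0.08 = 0.4056
Total = 0.4056 - 7.8242 = -7.4186


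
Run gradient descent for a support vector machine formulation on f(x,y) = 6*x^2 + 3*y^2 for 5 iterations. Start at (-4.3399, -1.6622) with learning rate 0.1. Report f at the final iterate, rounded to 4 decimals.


Gradient descent on f(x,y) = 6*x^2 + 3*y^2.
Starting point: (-4.3399, -1.6622), alpha = 0.1
Step 1: grad_x = 2*6*-4.3399 = -52.0788, grad_y = 2*3*-1.6622 = -9.9732
  x_1 = -4.3399 - 0.1*-52.0788 = 0.868
  y_1 = -1.6622 - 0.1*-9.9732 = -0.6649
Step 2: grad_x = 2*6*0.868 = 10.4158, grad_y = 2*3*-0.6649 = -3.9893
  x_2 = 0.868 - 0.1*10.4158 = -0.1736
  y_2 = -0.6649 - 0.1*-3.9893 = -0.266
Step 3: grad_x = 2*6*-0.1736 = -2.0832, grad_y = 2*3*-0.266 = -1.5957
  x_3 = -0.1736 - 0.1*-2.0832 = 0.0347
  y_3 = -0.266 - 0.1*-1.5957 = -0.1064
Step 4: grad_x = 2*6*0.0347 = 0.4166, grad_y = 2*3*-0.1064 = -0.6383
  x_4 = 0.0347 - 0.1*0.4166 = -0.0069
  y_4 = -0.1064 - 0.1*-0.6383 = -0.0426
Step 5: grad_x = 2*6*-0.0069 = -0.0833, grad_y = 2*3*-0.0426 = -0.2553
  x_5 = -0.0069 - 0.1*-0.0833 = 0.0014
  y_5 = -0.0426 - 0.1*-0.2553 = -0.017
f(0.0014, -0.017) = 6*0.0014^2 + 3*(-0.017)^2 = 0.0009


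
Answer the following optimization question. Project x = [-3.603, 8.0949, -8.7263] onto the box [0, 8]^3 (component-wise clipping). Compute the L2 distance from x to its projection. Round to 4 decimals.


Project each component onto [0, 8].
clip(-3.603) = 0.0, clip(8.0949) = 8.0, clip(-8.7263) = 0.0
Projection = [0.0, 8.0, 0.0]
Squared diffs: [12.9816, 0.009, 76.1483]
Distance = sqrt(89.1389) = 9.4413


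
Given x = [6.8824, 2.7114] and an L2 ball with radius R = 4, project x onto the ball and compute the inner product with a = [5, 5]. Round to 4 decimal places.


Step 1: Compute ||x|| (intermediates to 6 decimals).
||x|| = sqrt(6.8824^2 + 2.7114^2) = 7.397237
Step 2: Project.
Since ||x|| > R, scale = R/||x|| = 4/7.397237 = 0.540742, proj(x) = scale * x
proj(x) = [3.721603, 1.466168]
Step 3: Dot product.
a^T * proj(x) = 5*3.721603 + 5*1.466168 = 25.9389


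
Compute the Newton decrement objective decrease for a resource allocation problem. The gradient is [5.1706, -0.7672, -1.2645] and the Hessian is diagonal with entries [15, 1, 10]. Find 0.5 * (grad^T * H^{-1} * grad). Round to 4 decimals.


Step 1: H is diagonal, so H^(-1) * g = [0.3447, -0.7672, -0.1265].
Step 2: g^T H^(-1) g = sum_i g_i^2 / H_ii
  = (5.1706)^2/15 + (-0.7672)^2/1 + (-1.2645)^2/10
  = 1.7823 + 0.5886 + 0.1599 = 2.5308
Step 3: Objective decrease = 0.5 * g^T H^(-1) g = 1.2654


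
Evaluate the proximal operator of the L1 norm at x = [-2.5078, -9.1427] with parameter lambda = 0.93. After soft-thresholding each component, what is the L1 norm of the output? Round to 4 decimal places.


Soft-thresholding with lambda = 0.93:
prox(-2.5078) = sign(-2.5078)*max(|-2.5078| - 0.93, 0) = -1.5778
prox(-9.1427) = sign(-9.1427)*max(|-9.1427| - 0.93, 0) = -8.2127
prox(x) = [-1.5778, -8.2127]
||prox(x)||_1 = 1.5778 + 8.2127 = 9.7905


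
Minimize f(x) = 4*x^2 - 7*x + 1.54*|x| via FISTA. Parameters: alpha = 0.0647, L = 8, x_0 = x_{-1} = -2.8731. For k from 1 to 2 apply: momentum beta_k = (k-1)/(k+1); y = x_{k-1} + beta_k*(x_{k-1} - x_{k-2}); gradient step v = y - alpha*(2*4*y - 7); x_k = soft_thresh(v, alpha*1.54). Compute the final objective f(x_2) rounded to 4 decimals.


FISTA on f(x) = 4*x^2 - 7*x + 1.54*|x|
L = 8, alpha = 0.0647
Iteration 1: beta = 0.0, y = -2.8731 + 0.0*(-2.8731 + 2.8731) = -2.8731
  grad(y) = -29.9848, v = y - alpha*grad = -0.9331
  prox(v) = soft_thresh(-0.9331, 0.0996) = -0.8334
Iteration 2: beta = 0.3333, y = -0.8334 + 0.3333*(-0.8334 + 2.8731) = -0.1536
  grad(y) = -8.2285, v = y - alpha*grad = 0.3788
  prox(v) = soft_thresh(0.3788, 0.0996) = 0.2792
f(x_2) = 4*0.2792^2 - 7*0.2792 + 1.54*|0.2792| = -1.2126


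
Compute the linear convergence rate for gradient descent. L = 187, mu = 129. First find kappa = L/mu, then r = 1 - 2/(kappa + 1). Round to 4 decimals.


Step 1: Compute the condition number.
kappa = L/mu = 187/129 = 1.4496
Step 2: Compute the convergence rate.
r = 1 - 2/(kappa + 1) = 1 - 2*mu/(L + mu) = (L - mu)/(L + mu) = 58/316 = 0.1835


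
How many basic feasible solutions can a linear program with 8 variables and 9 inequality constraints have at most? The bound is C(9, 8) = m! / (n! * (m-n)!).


Each vertex corresponds to some choice of n active constraints out of m, so the number of vertices is at most C(m, n) = m! / (n!(m-n)!).
m = 9, n = 8
Numerator: 9 * 8 * 7 * 6 * 5 * 4 * 3 * 2
Denominator: 8! = 40320
C(9, 8) = 9


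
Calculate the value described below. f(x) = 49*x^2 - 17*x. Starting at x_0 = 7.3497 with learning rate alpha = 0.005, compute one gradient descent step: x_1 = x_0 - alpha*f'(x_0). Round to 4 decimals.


We compute the gradient at x_0 and apply the update.
f'(x) = 98*x - 17
f'(7.3497) = 98*7.3497 - 17 = 703.2706
x_1 = 7.3497 - 0.005*703.2706 = 3.8333


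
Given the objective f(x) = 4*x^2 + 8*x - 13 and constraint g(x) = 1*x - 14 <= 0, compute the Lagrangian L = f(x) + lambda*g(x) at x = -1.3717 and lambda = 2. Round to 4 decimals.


Step 1: Evaluate f(x).
f(-1.3717) = 4*(-1.3717)^2 + 8*(-1.3717) - 13 = -16.4474
Step 2: Evaluate g(x).
g(-1.3717) = 1*-1.3717 - 14 = -15.3717
Step 3: Compute Lagrangian.
L = -16.4474 + 2*-15.3717 = -47.1908


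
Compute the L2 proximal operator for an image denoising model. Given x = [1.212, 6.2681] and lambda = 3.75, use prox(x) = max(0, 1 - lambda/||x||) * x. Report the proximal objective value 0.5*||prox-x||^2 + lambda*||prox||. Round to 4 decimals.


Step 1: Compute ||x||.
||x|| = 6.3842
Step 2: Compute scaling factor.
scale = max(0, 1 - 3.75/6.3842) = 0.4126
Step 3: prox(x) = [0.5001, 2.5863]
||prox(x)|| = 2.6342
Step 4: Proximal objective.
0.5*||prox-x||^2 = 7.0313
lambda*||prox|| = 9.8783
Total = 16.9095


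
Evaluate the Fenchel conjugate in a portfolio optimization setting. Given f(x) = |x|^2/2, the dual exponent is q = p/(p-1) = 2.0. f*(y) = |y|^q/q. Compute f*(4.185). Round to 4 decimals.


The conjugate exponent q satisfies 1/p + 1/q = 1.
p = 2, so q = 2/(2 - 1) = 2.0
|y|^q = 4.185^2.0 = 17.5142
f*(4.185) = 17.5142 / 2.0 = 8.7571


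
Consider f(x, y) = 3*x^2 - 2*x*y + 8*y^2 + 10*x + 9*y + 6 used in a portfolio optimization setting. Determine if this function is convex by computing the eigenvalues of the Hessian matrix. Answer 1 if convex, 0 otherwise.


The Hessian of f(x,y) = 3*x^2 - 2*x*y + 8*y^2 + 10*x + 9*y + 6 is:
H = [[6, -2], [-2, 16]]
Trace = 6 + 16 = 22
Determinant = 6*16 - (-2)^2 = 92
Discriminant = (22)^2 - 4*92 = 116.0
Eigenvalues: lambda_1 = 5.6148, lambda_2 = 16.3852
The function is convex.

1


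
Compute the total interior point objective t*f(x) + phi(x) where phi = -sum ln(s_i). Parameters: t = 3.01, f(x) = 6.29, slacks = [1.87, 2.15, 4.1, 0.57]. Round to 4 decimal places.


Step 1: Compute log-barrier.
ln values: [0.6259, 0.7655, 1.411, -0.5621]
phi = -(0.6259 + 0.7655 + 1.411 - 0.5621) = -2.2403
Step 2: Compute augmented objective.
t*f(x) = 3.01*6.29 = 18.9329
Total = 18.9329 - 2.2403 = 16.6926


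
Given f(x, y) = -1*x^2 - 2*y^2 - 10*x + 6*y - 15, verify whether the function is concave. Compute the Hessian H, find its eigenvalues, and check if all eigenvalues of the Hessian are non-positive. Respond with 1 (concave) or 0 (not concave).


The Hessian of f(x,y) = -1*x^2 - 2*y^2 - 10*x + 6*y - 15 is:
H = [[-2, 0], [0, -4]]
Trace = -2 - 4 = -6
Determinant = -2*-4 - (0)^2 = 8
Discriminant = (-6)^2 - 4*8 = 4.0
Eigenvalues: lambda_1 = -4.0, lambda_2 = -2.0
The function is concave.

1


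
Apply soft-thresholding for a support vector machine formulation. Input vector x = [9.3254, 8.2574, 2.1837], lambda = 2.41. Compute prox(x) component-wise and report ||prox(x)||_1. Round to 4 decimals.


Soft-thresholding with lambda = 2.41:
prox(9.3254) = sign(9.3254)*max(|9.3254| - 2.41, 0) = 6.9154
prox(8.2574) = sign(8.2574)*max(|8.2574| - 2.41, 0) = 5.8474
prox(2.1837) = sign(2.1837)*max(|2.1837| - 2.41, 0) = 0.0
prox(x) = [6.9154, 5.8474, 0.0]
||prox(x)||_1 = 6.9154 + 5.8474 + 0.0 = 12.7628


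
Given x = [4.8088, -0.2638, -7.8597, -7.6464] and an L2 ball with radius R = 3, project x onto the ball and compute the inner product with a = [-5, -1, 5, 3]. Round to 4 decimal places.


Step 1: Compute ||x|| (intermediates to 6 decimals).
||x|| = sqrt(4.8088^2 + (-0.2638)^2 + (-7.8597)^2 + (-7.6464)^2) = 11.976496
Step 2: Project.
Since ||x|| > R, scale = R/||x|| = 3/11.976496 = 0.250491, proj(x) = scale * x
proj(x) = [1.204561, -0.06608, -1.968784, -1.915354]
Step 3: Dot product.
a^T * proj(x) = -5*1.204561 - 1*(-0.06608) + 5*(-1.968784) + 3*(-1.915354) = -21.5467


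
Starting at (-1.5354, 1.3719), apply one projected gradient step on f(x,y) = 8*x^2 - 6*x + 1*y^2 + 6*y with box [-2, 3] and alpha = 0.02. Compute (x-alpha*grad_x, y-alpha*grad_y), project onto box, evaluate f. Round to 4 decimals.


Step 1: Compute gradient at (-1.5354, 1.3719).
grad_x = 2*8*-1.5354 - 6 = -30.5664
grad_y = 2*1*1.3719 + 6 = 8.7438
Step 2: Gradient step.
x_raw = -1.5354 - 0.02*-30.5664 = -0.9241
y_raw = 1.3719 - 0.02*8.7438 = 1.197
Step 3: Project onto [-2, 3].
x_proj = clip(-0.9241) = -0.9241
y_proj = clip(1.197) = 1.197
Step 4: Evaluate f.
f(-0.9241, 1.197) = 20.9907


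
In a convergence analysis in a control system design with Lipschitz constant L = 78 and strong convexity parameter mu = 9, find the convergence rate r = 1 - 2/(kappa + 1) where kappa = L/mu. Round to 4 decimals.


Step 1: Compute the condition number.
kappa = L/mu = 78/9 = 8.6667
Step 2: Compute the convergence rate.
r = 1 - 2/(kappa + 1) = 1 - 2*mu/(L + mu) = (L - mu)/(L + mu) = 69/87 = 0.7931


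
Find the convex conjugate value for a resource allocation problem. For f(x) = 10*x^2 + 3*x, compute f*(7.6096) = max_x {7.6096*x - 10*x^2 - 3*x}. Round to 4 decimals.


f*(y) = sup_x {y*x - a*x^2 - b*x} = sup_x {(y-b)*x - a*x^2}
FOC: (y - b) - 2a*x = 0 => x* = (y - b)/(2a)
x* = (7.6096 - 3)/(2*10) = 0.2305
f*(7.6096) = (y-b)^2/(4a) = (7.6096 - 3)^2/(4*10)
= 21.2484/40 = 0.5312


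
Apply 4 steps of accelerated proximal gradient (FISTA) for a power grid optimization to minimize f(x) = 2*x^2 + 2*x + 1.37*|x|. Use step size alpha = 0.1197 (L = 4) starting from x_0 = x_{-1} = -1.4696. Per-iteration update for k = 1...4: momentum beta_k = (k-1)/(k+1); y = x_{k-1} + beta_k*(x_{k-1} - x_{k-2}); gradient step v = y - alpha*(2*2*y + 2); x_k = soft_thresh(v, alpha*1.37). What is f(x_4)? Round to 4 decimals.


FISTA on f(x) = 2*x^2 + 2*x + 1.37*|x|
L = 4, alpha = 0.1197
Iteration 1: beta = 0.0, y = -1.4696 + 0.0*(-1.4696 + 1.4696) = -1.4696
  grad(y) = -3.8784, v = y - alpha*grad = -1.0054
  prox(v) = soft_thresh(-1.0054, 0.164) = -0.8414
Iteration 2: beta = 0.3333, y = -0.8414 + 0.3333*(-0.8414 + 1.4696) = -0.632
  grad(y) = -0.5278, v = y - alpha*grad = -0.5688
  prox(v) = soft_thresh(-0.5688, 0.164) = -0.4048
Iteration 3: beta = 0.5, y = -0.4048 + 0.5*(-0.4048 + 0.8414) = -0.1865
  grad(y) = 1.254, v = y - alpha*grad = -0.3366
  prox(v) = soft_thresh(-0.3366, 0.164) = -0.1726
Iteration 4: beta = 0.6, y = -0.1726 + 0.6*(-0.1726 + 0.4048) = -0.0333
  grad(y) = 1.8668, v = y - alpha*grad = -0.2568
  prox(v) = soft_thresh(-0.2568, 0.164) = -0.0928
f(x_4) = 2*(-0.0928)^2 + 2*(-0.0928) + 1.37*|-0.0928| = -0.0412


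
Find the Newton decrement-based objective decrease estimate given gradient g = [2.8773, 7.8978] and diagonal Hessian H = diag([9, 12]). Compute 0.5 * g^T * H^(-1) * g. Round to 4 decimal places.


Step 1: H is diagonal, so H^(-1) * g = [0.3197, 0.6582].
Step 2: g^T H^(-1) g = sum_i g_i^2 / H_ii
  = (2.8773)^2/9 + (7.8978)^2/12
  = 0.9199 + 5.1979 = 6.1178
Step 3: Objective decrease = 0.5 * g^T H^(-1) g = 3.0589


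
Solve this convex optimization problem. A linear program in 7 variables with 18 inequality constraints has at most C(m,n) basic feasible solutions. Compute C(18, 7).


Each vertex corresponds to some choice of n active constraints out of m, so the number of vertices is at most C(m, n) = m! / (n!(m-n)!).
m = 18, n = 7
Numerator: 18 * 17 * 16 * 15 * 14 * 13 * 12
Denominator: 7! = 5040
C(18, 7) = 31824


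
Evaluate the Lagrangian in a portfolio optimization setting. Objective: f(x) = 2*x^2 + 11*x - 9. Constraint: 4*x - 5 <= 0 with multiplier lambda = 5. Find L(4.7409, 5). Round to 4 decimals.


Step 1: Evaluate f(x).
f(4.7409) = 2*4.7409^2 + 11*4.7409 - 9 = 88.1022
Step 2: Evaluate g(x).
g(4.7409) = 4*4.7409 - 5 = 13.9636
Step 3: Compute Lagrangian.
L = 88.1022 + 5*13.9636 = 157.9202


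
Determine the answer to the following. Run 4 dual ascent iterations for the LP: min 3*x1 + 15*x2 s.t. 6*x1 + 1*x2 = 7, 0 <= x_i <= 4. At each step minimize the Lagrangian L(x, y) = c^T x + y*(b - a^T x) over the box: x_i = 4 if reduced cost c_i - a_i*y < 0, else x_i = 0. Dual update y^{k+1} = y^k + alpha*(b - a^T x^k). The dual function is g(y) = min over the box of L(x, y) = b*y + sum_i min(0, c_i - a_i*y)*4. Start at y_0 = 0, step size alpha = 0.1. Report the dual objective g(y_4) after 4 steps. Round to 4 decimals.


Dual ascent for LP: min 3*x1 + 15*x2, 6*x1 + 1*x2 = 7, 0 <= x_i <= 4
Step 1: y^k = 0.0, reduced costs: (3.0, 15.0)
  x^k = (0.0, 0.0), subgradient = b - a^T x = 7.0
  y^{k+1} = 0.0 + 0.1*7.0 = 0.7
Step 2: y^k = 0.7, reduced costs: (-1.2, 14.3)
  x^k = (4.0, 0.0), subgradient = b - a^T x = -17.0
  y^{k+1} = 0.7 + 0.1*-17.0 = -1.0
Step 3: y^k = -1.0, reduced costs: (9.0, 16.0)
  x^k = (0.0, 0.0), subgradient = b - a^T x = 7.0
  y^{k+1} = -1.0 + 0.1*7.0 = -0.3
Step 4: y^k = -0.3, reduced costs: (4.8, 15.3)
  x^k = (0.0, 0.0), subgradient = b - a^T x = 7.0
  y^{k+1} = -0.3 + 0.1*7.0 = 0.4
Dual objective at y_4 = 0.4: reduced costs (0.6, 14.6), box minimizer x = (0.0, 0.0)
g(y_4) = b*y + (c1 - a1*y)*x1 + (c2 - a2*y)*x2 = 7*0.4 + 0.6*0.0 + 14.6*0.0 = 2.8 + 0.0 + 0.0 = 2.8


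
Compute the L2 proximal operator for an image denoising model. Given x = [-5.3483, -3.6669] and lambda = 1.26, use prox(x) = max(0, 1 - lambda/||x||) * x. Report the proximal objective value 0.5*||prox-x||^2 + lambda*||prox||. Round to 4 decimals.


Step 1: Compute ||x||.
||x|| = 6.4846
Step 2: Compute scaling factor.
scale = max(0, 1 - 1.26/6.4846) = 0.8057
Step 3: prox(x) = [-4.3091, -2.9544]
||prox(x)|| = 5.2246
Step 4: Proximal objective.
0.5*||prox-x||^2 = 0.7938
lambda*||prox|| = 6.583
Total = 7.3768


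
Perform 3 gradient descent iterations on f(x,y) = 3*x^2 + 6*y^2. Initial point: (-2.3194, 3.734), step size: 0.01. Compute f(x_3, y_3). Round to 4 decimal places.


Gradient descent on f(x,y) = 3*x^2 + 6*y^2.
Starting point: (-2.3194, 3.734), alpha = 0.01
Step 1: grad_x = 2*3*-2.3194 = -13.9164, grad_y = 2*6*3.734 = 44.808
  x_1 = -2.3194 - 0.01*-13.9164 = -2.1802
  y_1 = 3.734 - 0.01*44.808 = 3.2859
Step 2: grad_x = 2*3*-2.1802 = -13.0814, grad_y = 2*6*3.2859 = 39.431
  x_2 = -2.1802 - 0.01*-13.0814 = -2.0494
  y_2 = 3.2859 - 0.01*39.431 = 2.8916
Step 3: grad_x = 2*3*-2.0494 = -12.2965, grad_y = 2*6*2.8916 = 34.6993
  x_3 = -2.0494 - 0.01*-12.2965 = -1.9265
  y_3 = 2.8916 - 0.01*34.6993 = 2.5446
f(-1.9265, 2.5446) = 3*(-1.9265)^2 + 6*2.5446^2 = 49.9841


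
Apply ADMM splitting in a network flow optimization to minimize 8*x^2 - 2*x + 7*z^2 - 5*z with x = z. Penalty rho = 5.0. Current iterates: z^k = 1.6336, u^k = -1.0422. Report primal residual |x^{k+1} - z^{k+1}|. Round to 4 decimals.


ADMM iteration with rho = 5.0, z^k = 1.6336, u^k = -1.0422
Step 1: x-update.
Minimize 8*x^2 - 2*x + (5.0/2)*(x - 1.6336 - 1.0422)^2
FOC: (2*8 + 5.0)*x = 2 + 5.0*(1.6336 + 1.0422)
x^{k+1} = 0.7323
Step 2: z-update.
Minimize 7*z^2 - 5*z + (5.0/2)*(0.7323 - z - 1.0422)^2
FOC: (2*7 + 5.0)*z = 5 + 5.0*(0.7323 - 1.0422)
z^{k+1} = 0.1816
Step 3: u-update.
u^{k+1} = -1.0422 + 0.7323 - 0.1816 = -0.4915
Step 4: Primal residual = |0.7323 - 0.1816| = 0.5507


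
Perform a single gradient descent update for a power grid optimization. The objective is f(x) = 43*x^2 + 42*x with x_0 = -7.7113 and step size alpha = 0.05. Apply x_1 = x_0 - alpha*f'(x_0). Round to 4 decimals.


We compute the gradient at x_0 and apply the update.
f'(x) = 86*x + 42
f'(-7.7113) = 86*-7.7113 + 42 = -621.1718
x_1 = -7.7113 - 0.05*-621.1718 = 23.3473


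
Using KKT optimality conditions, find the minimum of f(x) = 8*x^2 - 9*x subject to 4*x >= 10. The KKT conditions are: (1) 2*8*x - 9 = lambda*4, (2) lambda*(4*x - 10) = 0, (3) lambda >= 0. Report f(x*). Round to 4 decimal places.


Step 1: Try lambda = 0 (constraint inactive).
x_unc = 9/(2*8) = 0.5625
Check: 4*0.5625 = 2.25 < 10 -- violated!
Step 2: Constraint must be active: 4*x = 10
x* = 10/4 = 2.5
lambda = (2*8*2.5 - 9)/4 = 7.75
Step 3: Compute optimal value.
f(x*) = 8*2.5^2 - 9*2.5 = 27.5


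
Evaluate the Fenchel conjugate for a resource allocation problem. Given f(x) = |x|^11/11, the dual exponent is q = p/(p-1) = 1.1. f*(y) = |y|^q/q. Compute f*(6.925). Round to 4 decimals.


The conjugate exponent q satisfies 1/p + 1/q = 1.
p = 11, so q = 11/(11 - 1) = 1.1
|y|^q = 6.925^1.1 = 8.4035
f*(6.925) = 8.4035 / 1.1 = 7.6396


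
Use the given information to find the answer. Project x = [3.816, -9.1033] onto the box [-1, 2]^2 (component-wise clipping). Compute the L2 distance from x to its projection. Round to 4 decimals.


Project each component onto [-1, 2].
clip(3.816) = 2.0, clip(-9.1033) = -1.0
Projection = [2.0, -1.0]
Squared diffs: [3.2979, 65.6635]
Distance = sqrt(68.9614) = 8.3043


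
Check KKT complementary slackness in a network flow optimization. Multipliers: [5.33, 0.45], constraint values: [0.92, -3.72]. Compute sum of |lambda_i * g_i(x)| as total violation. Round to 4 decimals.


KKT complementary slackness check:
lambda_1 * g_1 = 5.33 * 0.92 = 4.9036
lambda_2 * g_2 = 0.45 * -3.72 = -1.674
Total violation = 4.9036 + 1.674 = 6.5776


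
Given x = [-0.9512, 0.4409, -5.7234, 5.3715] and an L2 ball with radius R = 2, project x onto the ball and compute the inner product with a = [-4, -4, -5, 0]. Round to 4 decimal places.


Step 1: Compute ||x|| (intermediates to 6 decimals).
||x|| = sqrt((-0.9512)^2 + 0.4409^2 + (-5.7234)^2 + 5.3715^2) = 7.918933
Step 2: Project.
Since ||x|| > R, scale = R/||x|| = 2/7.918933 = 0.252559, proj(x) = scale * x
proj(x) = [-0.240234, 0.111353, -1.445496, 1.356621]
Step 3: Dot product.
a^T * proj(x) = -4*(-0.240234) - 4*0.111353 - 5*(-1.445496) + 0*1.356621 = 7.743


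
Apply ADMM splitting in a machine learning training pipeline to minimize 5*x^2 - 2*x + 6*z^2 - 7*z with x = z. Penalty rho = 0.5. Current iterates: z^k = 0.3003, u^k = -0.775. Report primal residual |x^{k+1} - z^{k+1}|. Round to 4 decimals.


ADMM iteration with rho = 0.5, z^k = 0.3003, u^k = -0.775
Step 1: x-update.
Minimize 5*x^2 - 2*x + (0.5/2)*(x - 0.3003 - 0.775)^2
FOC: (2*5 + 0.5)*x = 2 + 0.5*(0.3003 + 0.775)
x^{k+1} = 0.2417
Step 2: z-update.
Minimize 6*z^2 - 7*z + (0.5/2)*(0.2417 - z - 0.775)^2
FOC: (2*6 + 0.5)*z = 7 + 0.5*(0.2417 - 0.775)
z^{k+1} = 0.5387
Step 3: u-update.
u^{k+1} = -0.775 + 0.2417 - 0.5387 = -1.072
Step 4: Primal residual = |0.2417 - 0.5387| = 0.297


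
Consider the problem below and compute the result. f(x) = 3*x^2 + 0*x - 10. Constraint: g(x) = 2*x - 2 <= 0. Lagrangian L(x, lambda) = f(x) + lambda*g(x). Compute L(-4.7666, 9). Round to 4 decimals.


Step 1: Evaluate f(x).
f(-4.7666) = 3*(-4.7666)^2 + 0*(-4.7666) - 10 = 58.1614
Step 2: Evaluate g(x).
g(-4.7666) = 2*-4.7666 - 2 = -11.5332
Step 3: Compute Lagrangian.
L = 58.1614 + 9*-11.5332 = -45.6374


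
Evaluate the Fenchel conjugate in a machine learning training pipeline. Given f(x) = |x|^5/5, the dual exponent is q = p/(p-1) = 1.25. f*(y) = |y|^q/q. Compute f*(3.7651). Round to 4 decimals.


The conjugate exponent q satisfies 1/p + 1/q = 1.
p = 5, so q = 5/(5 - 1) = 1.25
|y|^q = 3.7651^1.25 = 5.2447
f*(3.7651) = 5.2447 / 1.25 = 4.1958


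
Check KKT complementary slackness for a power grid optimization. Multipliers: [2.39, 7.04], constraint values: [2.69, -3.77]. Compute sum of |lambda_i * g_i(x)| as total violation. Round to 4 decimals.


KKT complementary slackness check:
lambda_1 * g_1 = 2.39 * 2.69 = 6.4291
lambda_2 * g_2 = 7.04 * -3.77 = -26.5408
Total violation = 6.4291 + 26.5408 = 32.9699


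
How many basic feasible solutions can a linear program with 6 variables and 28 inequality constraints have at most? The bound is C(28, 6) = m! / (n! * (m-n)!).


Each vertex corresponds to some choice of n active constraints out of m, so the number of vertices is at most C(m, n) = m! / (n!(m-n)!).
m = 28, n = 6
Numerator: 28 * 27 * 26 * 25 * 24 * 23
Denominator: 6! = 720
C(28, 6) = 376740


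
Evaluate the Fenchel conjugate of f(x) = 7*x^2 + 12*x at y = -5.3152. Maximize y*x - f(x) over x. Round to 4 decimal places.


f*(y) = sup_x {y*x - a*x^2 - b*x} = sup_x {(y-b)*x - a*x^2}
FOC: (y - b) - 2a*x = 0 => x* = (y - b)/(2a)
x* = (-5.3152 - 12)/(2*7) = -1.2368
f*(-5.3152) = (y-b)^2/(4a) = (-5.3152 - 12)^2/(4*7)
= 299.8162/28 = 10.7077


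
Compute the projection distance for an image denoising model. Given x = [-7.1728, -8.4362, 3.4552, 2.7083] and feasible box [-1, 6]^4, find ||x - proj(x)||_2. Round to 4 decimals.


Project each component onto [-1, 6].
clip(-7.1728) = -1.0, clip(-8.4362) = -1.0, clip(3.4552) = 3.4552, clip(2.7083) = 2.7083
Projection = [-1.0, -1.0, 3.4552, 2.7083]
Squared diffs: [38.1035, 55.2971, 0.0, 0.0]
Distance = sqrt(93.4006) = 9.6644


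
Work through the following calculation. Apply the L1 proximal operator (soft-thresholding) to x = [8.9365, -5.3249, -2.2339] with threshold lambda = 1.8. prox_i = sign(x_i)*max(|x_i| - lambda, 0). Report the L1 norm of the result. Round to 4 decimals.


Soft-thresholding with lambda = 1.8:
prox(8.9365) = sign(8.9365)*max(|8.9365| - 1.8, 0) = 7.1365
prox(-5.3249) = sign(-5.3249)*max(|-5.3249| - 1.8, 0) = -3.5249
prox(-2.2339) = sign(-2.2339)*max(|-2.2339| - 1.8, 0) = -0.4339
prox(x) = [7.1365, -3.5249, -0.4339]
||prox(x)||_1 = 7.1365 + 3.5249 + 0.4339 = 11.0953


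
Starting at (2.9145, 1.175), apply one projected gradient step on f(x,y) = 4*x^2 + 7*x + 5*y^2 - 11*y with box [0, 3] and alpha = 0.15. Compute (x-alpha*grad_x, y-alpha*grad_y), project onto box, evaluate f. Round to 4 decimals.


Step 1: Compute gradient at (2.9145, 1.175).
grad_x = 2*4*2.9145 + 7 = 30.316
grad_y = 2*5*1.175 - 11 = 0.75
Step 2: Gradient step.
x_raw = 2.9145 - 0.15*30.316 = -1.6329
y_raw = 1.175 - 0.15*0.75 = 1.0625
Step 3: Project onto [0, 3].
x_proj = clip(-1.6329) = 0.0
y_proj = clip(1.0625) = 1.0625
Step 4: Evaluate f.
f(0.0, 1.0625) = -6.043


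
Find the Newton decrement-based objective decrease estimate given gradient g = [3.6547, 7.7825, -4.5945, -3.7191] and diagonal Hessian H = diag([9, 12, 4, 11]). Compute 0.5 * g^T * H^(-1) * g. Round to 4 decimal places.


Step 1: H is diagonal, so H^(-1) * g = [0.4061, 0.6485, -1.1486, -0.3381].
Step 2: g^T H^(-1) g = sum_i g_i^2 / H_ii
  = (3.6547)^2/9 + (7.7825)^2/12 + (-4.5945)^2/4 + (-3.7191)^2/11
  = 1.4841 + 5.0473 + 5.2774 + 1.2574 = 13.0662
Step 3: Objective decrease = 0.5 * g^T H^(-1) g = 6.5331


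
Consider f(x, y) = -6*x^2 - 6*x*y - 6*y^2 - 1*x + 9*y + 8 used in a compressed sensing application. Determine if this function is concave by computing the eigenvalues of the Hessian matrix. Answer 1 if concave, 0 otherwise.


The Hessian of f(x,y) = -6*x^2 - 6*x*y - 6*y^2 - 1*x + 9*y + 8 is:
H = [[-12, -6], [-6, -12]]
Trace = -12 - 12 = -24
Determinant = -12*-12 - (-6)^2 = 108
Discriminant = (-24)^2 - 4*108 = 144.0
Eigenvalues: lambda_1 = -18.0, lambda_2 = -6.0
The function is concave.

1


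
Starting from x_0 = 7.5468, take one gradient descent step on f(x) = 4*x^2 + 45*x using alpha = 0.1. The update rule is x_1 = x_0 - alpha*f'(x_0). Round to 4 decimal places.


We compute the gradient at x_0 and apply the update.
f'(x) = 8*x + 45
f'(7.5468) = 8*7.5468 + 45 = 105.3744
x_1 = 7.5468 - 0.1*105.3744 = -2.9906


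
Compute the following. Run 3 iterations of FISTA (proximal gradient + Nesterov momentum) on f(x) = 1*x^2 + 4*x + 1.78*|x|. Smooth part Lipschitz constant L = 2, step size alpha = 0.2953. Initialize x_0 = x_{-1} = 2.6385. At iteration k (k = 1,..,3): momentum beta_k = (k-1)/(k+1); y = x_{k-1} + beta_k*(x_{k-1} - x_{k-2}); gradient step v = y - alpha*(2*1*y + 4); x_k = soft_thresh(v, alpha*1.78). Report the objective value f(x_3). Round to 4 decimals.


FISTA on f(x) = 1*x^2 + 4*x + 1.78*|x|
L = 2, alpha = 0.2953
Iteration 1: beta = 0.0, y = 2.6385 + 0.0*(2.6385 - 2.6385) = 2.6385
  grad(y) = 9.277, v = y - alpha*grad = -0.101
  prox(v) = soft_thresh(-0.101, 0.5256) = 0.0
Iteration 2: beta = 0.3333, y = 0.0 + 0.3333*(0.0 - 2.6385) = -0.8795
  grad(y) = 2.241, v = y - alpha*grad = -1.5413
  prox(v) = soft_thresh(-1.5413, 0.5256) = -1.0156
Iteration 3: beta = 0.5, y = -1.0156 + 0.5*(-1.0156 - 0.0) = -1.5234
  grad(y) = 0.9531, v = y - alpha*grad = -1.8049
  prox(v) = soft_thresh(-1.8049, 0.5256) = -1.2793
f(x_3) = 1*(-1.2793)^2 + 4*(-1.2793) + 1.78*|-1.2793| = -1.2034


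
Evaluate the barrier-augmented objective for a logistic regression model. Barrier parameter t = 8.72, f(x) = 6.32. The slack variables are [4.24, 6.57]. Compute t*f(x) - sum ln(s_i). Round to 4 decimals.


Step 1: Compute log-barrier.
ln values: [1.4446, 1.8825]
phi = -(1.4446 + 1.8825) = -3.3271
Step 2: Compute augmented objective.
t*f(x) = 8.72*6.32 = 55.1104
Total = 55.1104 - 3.3271 = 51.7833


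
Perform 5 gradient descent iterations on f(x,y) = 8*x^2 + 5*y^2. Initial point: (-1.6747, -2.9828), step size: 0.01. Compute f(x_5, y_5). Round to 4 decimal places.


Gradient descent on f(x,y) = 8*x^2 + 5*y^2.
Starting point: (-1.6747, -2.9828), alpha = 0.01
Step 1: grad_x = 2*8*-1.6747 = -26.7952, grad_y = 2*5*-2.9828 = -29.828
  x_1 = -1.6747 - 0.01*-26.7952 = -1.4067
  y_1 = -2.9828 - 0.01*-29.828 = -2.6845
Step 2: grad_x = 2*8*-1.4067 = -22.508, grad_y = 2*5*-2.6845 = -26.8452
  x_2 = -1.4067 - 0.01*-22.508 = -1.1817
  y_2 = -2.6845 - 0.01*-26.8452 = -2.4161
Step 3: grad_x = 2*8*-1.1817 = -18.9067, grad_y = 2*5*-2.4161 = -24.1607
  x_3 = -1.1817 - 0.01*-18.9067 = -0.9926
  y_3 = -2.4161 - 0.01*-24.1607 = -2.1745
Step 4: grad_x = 2*8*-0.9926 = -15.8816, grad_y = 2*5*-2.1745 = -21.7446
  x_4 = -0.9926 - 0.01*-15.8816 = -0.8338
  y_4 = -2.1745 - 0.01*-21.7446 = -1.957
Step 5: grad_x = 2*8*-0.8338 = -13.3406, grad_y = 2*5*-1.957 = -19.5702
  x_5 = -0.8338 - 0.01*-13.3406 = -0.7004
  y_5 = -1.957 - 0.01*-19.5702 = -1.7613
f(-0.7004, -1.7613) = 8*(-0.7004)^2 + 5*(-1.7613)^2 = 19.4354


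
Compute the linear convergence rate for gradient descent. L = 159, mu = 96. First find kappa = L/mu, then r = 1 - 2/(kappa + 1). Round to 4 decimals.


Step 1: Compute the condition number.
kappa = L/mu = 159/96 = 1.6563
Step 2: Compute the convergence rate.
r = 1 - 2/(kappa + 1) = 1 - 2*mu/(L + mu) = (L - mu)/(L + mu) = 63/255 = 0.2471


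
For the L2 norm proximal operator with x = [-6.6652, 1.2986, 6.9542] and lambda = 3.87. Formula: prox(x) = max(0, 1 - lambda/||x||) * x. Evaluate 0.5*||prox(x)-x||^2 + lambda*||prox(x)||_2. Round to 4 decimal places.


Step 1: Compute ||x||.
||x|| = 9.7197
Step 2: Compute scaling factor.
scale = max(0, 1 - 3.87/9.7197) = 0.6018
Step 3: prox(x) = [-4.0114, 0.7815, 4.1853]
||prox(x)|| = 5.8497
Step 4: Proximal objective.
0.5*||prox-x||^2 = 7.4885
lambda*||prox|| = 22.6383
Total = 30.1267


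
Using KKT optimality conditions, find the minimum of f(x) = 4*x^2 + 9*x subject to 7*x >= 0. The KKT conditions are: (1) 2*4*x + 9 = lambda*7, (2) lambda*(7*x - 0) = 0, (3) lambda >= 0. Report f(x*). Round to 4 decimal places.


Step 1: Try lambda = 0 (constraint inactive).
x_unc = -9/(2*4) = -1.125
Check: 7*-1.125 = -7.875 < 0 -- violated!
Step 2: Constraint must be active: 7*x = 0
x* = 0/7 = 0.0
lambda = (2*4*0.0 + 9)/7 = 1.2857
Step 3: Compute optimal value.
f(x*) = 4*0.0^2 + 9*0.0 = 0.0


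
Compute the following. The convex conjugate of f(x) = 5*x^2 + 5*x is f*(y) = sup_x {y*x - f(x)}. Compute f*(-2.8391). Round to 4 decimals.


f*(y) = sup_x {y*x - a*x^2 - b*x} = sup_x {(y-b)*x - a*x^2}
FOC: (y - b) - 2a*x = 0 => x* = (y - b)/(2a)
x* = (-2.8391 - 5)/(2*5) = -0.7839
f*(-2.8391) = (y-b)^2/(4a) = (-2.8391 - 5)^2/(4*5)
= 61.4515/20 = 3.0726


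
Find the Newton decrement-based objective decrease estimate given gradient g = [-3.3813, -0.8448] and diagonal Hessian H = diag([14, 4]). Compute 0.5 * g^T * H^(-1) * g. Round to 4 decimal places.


Step 1: H is diagonal, so H^(-1) * g = [-0.2415, -0.2112].
Step 2: g^T H^(-1) g = sum_i g_i^2 / H_ii
  = (-3.3813)^2/14 + (-0.8448)^2/4
  = 0.8167 + 0.1784 = 0.9951
Step 3: Objective decrease = 0.5 * g^T H^(-1) g = 0.4975


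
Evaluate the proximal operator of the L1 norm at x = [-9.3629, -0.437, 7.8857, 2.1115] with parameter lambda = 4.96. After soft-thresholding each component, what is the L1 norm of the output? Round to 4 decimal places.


Soft-thresholding with lambda = 4.96:
prox(-9.3629) = sign(-9.3629)*max(|-9.3629| - 4.96, 0) = -4.4029
prox(-0.437) = sign(-0.437)*max(|-0.437| - 4.96, 0) = 0.0
prox(7.8857) = sign(7.8857)*max(|7.8857| - 4.96, 0) = 2.9257
prox(2.1115) = sign(2.1115)*max(|2.1115| - 4.96, 0) = 0.0
prox(x) = [-4.4029, 0.0, 2.9257, 0.0]
||prox(x)||_1 = 4.4029 + 0.0 + 2.9257 + 0.0 = 7.3286


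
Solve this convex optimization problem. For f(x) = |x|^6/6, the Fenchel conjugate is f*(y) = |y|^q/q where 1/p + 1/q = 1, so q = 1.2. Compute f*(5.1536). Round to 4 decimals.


The conjugate exponent q satisfies 1/p + 1/q = 1.
p = 6, so q = 6/(6 - 1) = 1.2
|y|^q = 5.1536^1.2 = 7.1537
f*(5.1536) = 7.1537 / 1.2 = 5.9614


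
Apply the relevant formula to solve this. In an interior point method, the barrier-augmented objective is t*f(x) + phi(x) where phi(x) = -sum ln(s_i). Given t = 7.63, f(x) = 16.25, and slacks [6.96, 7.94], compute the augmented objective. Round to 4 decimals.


Step 1: Compute log-barrier.
ln values: [1.9402, 2.0719]
phi = -(1.9402 + 2.0719) = -4.0121
Step 2: Compute augmented objective.
t*f(x) = 7.63*16.25 = 123.9875
Total = 123.9875 - 4.0121 = 119.9754


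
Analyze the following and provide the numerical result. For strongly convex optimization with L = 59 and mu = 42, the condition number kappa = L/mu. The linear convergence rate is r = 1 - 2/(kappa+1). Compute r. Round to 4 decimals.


Step 1: Compute the condition number.
kappa = L/mu = 59/42 = 1.4048
Step 2: Compute the convergence rate.
r = 1 - 2/(kappa + 1) = 1 - 2*mu/(L + mu) = (L - mu)/(L + mu) = 17/101 = 0.1683


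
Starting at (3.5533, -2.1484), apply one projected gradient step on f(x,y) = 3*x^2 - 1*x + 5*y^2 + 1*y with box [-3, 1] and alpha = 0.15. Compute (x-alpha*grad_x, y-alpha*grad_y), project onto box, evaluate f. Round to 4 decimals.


Step 1: Compute gradient at (3.5533, -2.1484).
grad_x = 2*3*3.5533 - 1 = 20.3198
grad_y = 2*5*-2.1484 + 1 = -20.484
Step 2: Gradient step.
x_raw = 3.5533 - 0.15*20.3198 = 0.5053
y_raw = -2.1484 - 0.15*-20.484 = 0.9242
Step 3: Project onto [-3, 1].
x_proj = clip(0.5053) = 0.5053
y_proj = clip(0.9242) = 0.9242
Step 4: Evaluate f.
f(0.5053, 0.9242) = 5.4557


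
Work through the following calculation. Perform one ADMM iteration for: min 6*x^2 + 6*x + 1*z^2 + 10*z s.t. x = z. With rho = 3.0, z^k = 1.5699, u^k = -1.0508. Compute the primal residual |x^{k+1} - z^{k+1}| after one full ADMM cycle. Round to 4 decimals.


ADMM iteration with rho = 3.0, z^k = 1.5699, u^k = -1.0508
Step 1: x-update.
Minimize 6*x^2 + 6*x + (3.0/2)*(x - 1.5699 - 1.0508)^2
FOC: (2*6 + 3.0)*x = -6 + 3.0*(1.5699 + 1.0508)
x^{k+1} = 0.1241
Step 2: z-update.
Minimize 1*z^2 + 10*z + (3.0/2)*(0.1241 - z - 1.0508)^2
FOC: (2*1 + 3.0)*z = -10 + 3.0*(0.1241 - 1.0508)
z^{k+1} = -2.556
Step 3: u-update.
u^{k+1} = -1.0508 + 0.1241 + 2.556 = 1.6293
Step 4: Primal residual = |0.1241 + 2.556| = 2.6801


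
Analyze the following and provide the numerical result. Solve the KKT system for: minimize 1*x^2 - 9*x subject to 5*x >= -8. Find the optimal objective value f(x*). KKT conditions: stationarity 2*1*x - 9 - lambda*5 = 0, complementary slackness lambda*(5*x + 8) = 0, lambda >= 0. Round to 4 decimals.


Step 1: Try lambda = 0 (constraint inactive).
Stationarity: 2*1*x - 9 = 0
x* = 9/(2*1) = 4.5
Check constraint: 5*4.5 = 22.5 >= -8 -- satisfied.
Step 2: Compute optimal value.
f(x*) = 1*4.5^2 - 9*4.5 = -20.25


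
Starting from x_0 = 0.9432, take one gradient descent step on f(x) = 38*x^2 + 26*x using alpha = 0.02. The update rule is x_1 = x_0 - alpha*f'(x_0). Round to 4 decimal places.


We compute the gradient at x_0 and apply the update.
f'(x) = 76*x + 26
f'(0.9432) = 76*0.9432 + 26 = 97.6832
x_1 = 0.9432 - 0.02*97.6832 = -1.0105


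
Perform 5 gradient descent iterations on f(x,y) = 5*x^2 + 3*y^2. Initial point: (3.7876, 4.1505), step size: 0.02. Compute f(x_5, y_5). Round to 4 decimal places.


Gradient descent on f(x,y) = 5*x^2 + 3*y^2.
Starting point: (3.7876, 4.1505), alpha = 0.02
Step 1: grad_x = 2*5*3.7876 = 37.876, grad_y = 2*3*4.1505 = 24.903
  x_1 = 3.7876 - 0.02*37.876 = 3.0301
  y_1 = 4.1505 - 0.02*24.903 = 3.6524
Step 2: grad_x = 2*5*3.0301 = 30.3008, grad_y = 2*3*3.6524 = 21.9146
  x_2 = 3.0301 - 0.02*30.3008 = 2.4241
  y_2 = 3.6524 - 0.02*21.9146 = 3.2141
Step 3: grad_x = 2*5*2.4241 = 24.2406, grad_y = 2*3*3.2141 = 19.2849
  x_3 = 2.4241 - 0.02*24.2406 = 1.9393
  y_3 = 3.2141 - 0.02*19.2849 = 2.8284
Step 4: grad_x = 2*5*1.9393 = 19.3925, grad_y = 2*3*2.8284 = 16.9707
  x_4 = 1.9393 - 0.02*19.3925 = 1.5514
  y_4 = 2.8284 - 0.02*16.9707 = 2.489
Step 5: grad_x = 2*5*1.5514 = 15.514, grad_y = 2*3*2.489 = 14.9342
  x_5 = 1.5514 - 0.02*15.514 = 1.2411
  y_5 = 2.489 - 0.02*14.9342 = 2.1904
f(1.2411, 2.1904) = 5*1.2411^2 + 3*2.1904^2 = 22.0948


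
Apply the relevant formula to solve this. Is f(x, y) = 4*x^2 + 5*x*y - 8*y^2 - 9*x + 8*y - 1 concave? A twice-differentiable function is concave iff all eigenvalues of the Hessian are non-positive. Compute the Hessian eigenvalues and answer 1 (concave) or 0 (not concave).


The Hessian of f(x,y) = 4*x^2 + 5*x*y - 8*y^2 - 9*x + 8*y - 1 is:
H = [[8, 5], [5, -16]]
Trace = 8 - 16 = -8
Determinant = 8*-16 - (5)^2 = -153
Discriminant = (-8)^2 - 4*-153 = 676.0
Eigenvalues: lambda_1 = -17.0, lambda_2 = 9.0
The function is not concave.

0


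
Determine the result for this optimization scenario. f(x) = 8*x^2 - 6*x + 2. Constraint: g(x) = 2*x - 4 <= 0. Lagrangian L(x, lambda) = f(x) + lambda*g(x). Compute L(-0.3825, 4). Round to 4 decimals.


Step 1: Evaluate f(x).
f(-0.3825) = 8*(-0.3825)^2 - 6*(-0.3825) + 2 = 5.4655
Step 2: Evaluate g(x).
g(-0.3825) = 2*-0.3825 - 4 = -4.765
Step 3: Compute Lagrangian.
L = 5.4655 + 4*-4.765 = -13.5946


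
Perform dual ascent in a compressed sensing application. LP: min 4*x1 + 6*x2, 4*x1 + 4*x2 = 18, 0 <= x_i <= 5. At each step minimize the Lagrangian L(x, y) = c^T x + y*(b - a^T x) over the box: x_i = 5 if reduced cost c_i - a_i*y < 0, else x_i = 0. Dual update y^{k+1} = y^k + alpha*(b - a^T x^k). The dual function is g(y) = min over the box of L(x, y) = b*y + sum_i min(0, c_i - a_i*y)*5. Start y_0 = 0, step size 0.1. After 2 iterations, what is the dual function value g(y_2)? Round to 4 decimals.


Dual ascent for LP: min 4*x1 + 6*x2, 4*x1 + 4*x2 = 18, 0 <= x_i <= 5
Step 1: y^k = 0.0, reduced costs: (4.0, 6.0)
  x^k = (0.0, 0.0), subgradient = b - a^T x = 18.0
  y^{k+1} = 0.0 + 0.1*18.0 = 1.8
Step 2: y^k = 1.8, reduced costs: (-3.2, -1.2)
  x^k = (5.0, 5.0), subgradient = b - a^T x = -22.0
  y^{k+1} = 1.8 + 0.1*-22.0 = -0.4
Dual objective at y_2 = -0.4: reduced costs (5.6, 7.6), box minimizer x = (0.0, 0.0)
g(y_2) = b*y + (c1 - a1*y)*x1 + (c2 - a2*y)*x2 = 18*(-0.4) + 5.6*0.0 + 7.6*0.0 = -7.2 + 0.0 + 0.0 = -7.2


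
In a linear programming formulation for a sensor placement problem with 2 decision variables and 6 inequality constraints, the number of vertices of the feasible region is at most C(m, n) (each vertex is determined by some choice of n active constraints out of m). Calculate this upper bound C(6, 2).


Each vertex corresponds to some choice of n active constraints out of m, so the number of vertices is at most C(m, n) = m! / (n!(m-n)!).
m = 6, n = 2
Numerator: 6 * 5
Denominator: 2! = 2
C(6, 2) = 15


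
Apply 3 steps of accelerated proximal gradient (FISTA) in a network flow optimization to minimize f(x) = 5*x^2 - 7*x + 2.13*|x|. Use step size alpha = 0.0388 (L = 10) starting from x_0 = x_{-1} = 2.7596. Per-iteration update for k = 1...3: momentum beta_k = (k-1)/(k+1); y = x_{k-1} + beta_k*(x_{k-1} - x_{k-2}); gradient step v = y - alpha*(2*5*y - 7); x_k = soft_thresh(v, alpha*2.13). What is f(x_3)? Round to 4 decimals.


FISTA on f(x) = 5*x^2 - 7*x + 2.13*|x|
L = 10, alpha = 0.0388
Iteration 1: beta = 0.0, y = 2.7596 + 0.0*(2.7596 - 2.7596) = 2.7596
  grad(y) = 20.596, v = y - alpha*grad = 1.9605
  prox(v) = soft_thresh(1.9605, 0.0826) = 1.8778
Iteration 2: beta = 0.3333, y = 1.8778 + 0.3333*(1.8778 - 2.7596) = 1.5839
  grad(y) = 8.8391, v = y - alpha*grad = 1.241
  prox(v) = soft_thresh(1.241, 0.0826) = 1.1583
Iteration 3: beta = 0.5, y = 1.1583 + 0.5*(1.1583 - 1.8778) = 0.7985
  grad(y) = 0.9855, v = y - alpha*grad = 0.7603
  prox(v) = soft_thresh(0.7603, 0.0826) = 0.6777
f(x_3) = 5*0.6777^2 - 7*0.6777 + 2.13*|0.6777| = -1.0041
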